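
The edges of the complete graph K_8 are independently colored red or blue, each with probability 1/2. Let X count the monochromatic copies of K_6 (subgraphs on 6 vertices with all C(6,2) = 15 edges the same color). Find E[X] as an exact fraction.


Let X = Σ_S X_S over the C(8, 6) = 28 subsets S of size 6, where X_S = 1 if the K_6 on S is monochromatic.
For a fixed S, the K_6 on S has C(6, 2) = 15 edges. P[all 15 edges red] = (1/2)^15, and likewise for blue, so P[monochromatic] = 2·(1/2)^15 = 2^{1 − 15} = 1/16384.
By linearity: E[X] = C(8, 6) · 2^{1 − 15} = 28 · 1/16384 = 7/4096.
Numerically: E[X] ≈ 0.0017.

E[X] = C(8,6)·2^(1−C(6,2)) = 7/4096 ≈ 0.0017.


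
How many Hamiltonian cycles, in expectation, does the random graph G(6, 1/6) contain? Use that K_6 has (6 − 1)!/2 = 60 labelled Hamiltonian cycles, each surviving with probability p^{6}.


K_6 has (6 − 1)!/2 = 60 labelled Hamiltonian cycles.
For each such Hamiltonian cycle H, let X_H = 1 if all 6 edges of H are present in G. Then P[X_H = 1] = p^{6} = (1/6)^{6} = 1/46656.
By linearity: E[X] = Σ_H E[X_H] = 60 · p^{6} = 60 · 1/46656 = 5/3888.
Numerically: E[X] ≈ 0.001286.

E[X] = 60 · (1/6)^{6} = 5/3888 ≈ 0.001286.


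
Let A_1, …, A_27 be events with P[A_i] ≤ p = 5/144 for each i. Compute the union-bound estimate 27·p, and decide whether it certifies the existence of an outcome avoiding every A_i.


Union bound: P[∪_{i=1}^{27} A_i] ≤ Σ_i P[A_i] ≤ 27·p = 27·(5/144) = 15/16.
Numerically: 15/16 ≈ 0.9375000.
Is 15/16 < 1? YES.
Since P[∪ A_i] ≤ 15/16 < 1, the complement has P[∩ A_i^c] ≥ 1 − 15/16 = 1/16 > 0, so some outcome avoids every A_i.

27·p = 15/16 ≈ 0.9375000; existence CERTIFIED by the union bound.


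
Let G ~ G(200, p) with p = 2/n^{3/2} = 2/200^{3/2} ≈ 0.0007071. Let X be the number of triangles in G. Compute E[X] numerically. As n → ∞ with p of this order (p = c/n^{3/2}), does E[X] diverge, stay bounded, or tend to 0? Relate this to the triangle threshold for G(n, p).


Number of potential triangles: C(200, 3) = 1313400.
Each occurs with probability p³ ≈ (0.0007071)³ ≈ 3.535534e-10.
By linearity: E[X] = C(200, 3)·p³ ≈ 1313400 · 3.535534e-10 ≈ 0.0005.
Since α = 3/2 > 1, p = c/n^{3/2} = o(1/n) is below the triangle threshold p ~ 1/n. Asymptotically E[X] ~ (c³/6)·n^{3(1−α)} = (2³/6)·n^{-1.5} → 0, so by Markov's inequality G has no triangles w.h.p.

E[X] ≈ 0.0005; in regime p = Θ(1/n^{3/2}) E[X] tends to 0 (below the triangle threshold p ~ 1/n).


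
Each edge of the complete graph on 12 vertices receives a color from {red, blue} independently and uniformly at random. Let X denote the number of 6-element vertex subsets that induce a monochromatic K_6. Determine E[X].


Let X = Σ_S X_S over the C(12, 6) = 924 subsets S of size 6, where X_S = 1 if the K_6 on S is monochromatic.
For a fixed S, the K_6 on S has C(6, 2) = 15 edges. P[all 15 edges red] = (1/2)^15, and likewise for blue, so P[monochromatic] = 2·(1/2)^15 = 2^{1 − 15} = 1/16384.
By linearity of expectation: E[X] = C(12, 6) · 2^{1 − 15} = 924 · 1/16384 = 231/4096.
Numerically: E[X] ≈ 0.05640.

E[X] = C(12,6)·2^(1−C(6,2)) = 231/4096 ≈ 0.05640.


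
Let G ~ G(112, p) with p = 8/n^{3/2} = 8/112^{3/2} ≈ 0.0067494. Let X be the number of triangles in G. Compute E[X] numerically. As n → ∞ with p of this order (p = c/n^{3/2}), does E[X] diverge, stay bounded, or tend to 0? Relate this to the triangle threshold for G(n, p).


Number of potential triangles: C(112, 3) = 227920.
Each occurs with probability p³ ≈ (0.0067494)³ ≈ 3.0746017e-07.
By linearity: E[X] = C(112, 3)·p³ ≈ 227920 · 3.0746017e-07 ≈ 0.07008.
Since α = 3/2 > 1, p = c/n^{3/2} = o(1/n) is below the triangle threshold p ~ 1/n. Asymptotically E[X] ~ (c³/6)·n^{3(1−α)} = (8³/6)·n^{-1.5} → 0, so by Markov's inequality G has no triangles w.h.p.

E[X] ≈ 0.07008; in regime p = Θ(1/n^{3/2}) E[X] tends to 0 (below the triangle threshold p ~ 1/n).


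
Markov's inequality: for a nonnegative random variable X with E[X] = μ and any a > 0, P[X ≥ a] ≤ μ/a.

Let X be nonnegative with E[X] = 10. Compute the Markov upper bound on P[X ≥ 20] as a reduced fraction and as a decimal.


μ = E[X] = 10, a = 20.
Markov: P[X ≥ 20] ≤ μ/a = (10)/20 = 1/2.
Numerically: ≈ 0.500000.
(Since a = 20 > μ = 10.000000, the bound 1/2 is < 1 and informative.)

P[X ≥ 20] ≤ 1/2 ≈ 0.500000.


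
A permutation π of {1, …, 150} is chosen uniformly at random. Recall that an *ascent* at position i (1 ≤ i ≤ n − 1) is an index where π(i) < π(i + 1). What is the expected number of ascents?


Write X = Σ X_I over i = 1, …, 149, with X_I the indicator of one ascent.
There are 149 indicators.
For each fixed i, the pair (π(i), π(i+1)) is a uniformly random ordered pair of distinct values from {1, …, 150}; by symmetry P[π(i) < π(i+1)] = 1/2.
By linearity: E[X] = 149 · (1/2) = (150 − 1) · (1/2) = 149/2 ≈ 74.500.

E[X] = 149/2 = 74.500.


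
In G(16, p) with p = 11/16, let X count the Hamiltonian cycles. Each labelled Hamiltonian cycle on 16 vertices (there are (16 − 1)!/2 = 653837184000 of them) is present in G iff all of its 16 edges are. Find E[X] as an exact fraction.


K_16 has (16 − 1)!/2 = 653837184000 labelled Hamiltonian cycles.
For each such Hamiltonian cycle H, let X_H = 1 if all 16 edges of H are present in G. Then P[X_H = 1] = p^{16} = (11/16)^{16} = 45949729863572161/18446744073709551616.
By linearity of expectation: E[X] = Σ_H E[X_H] = 653837184000 · p^{16} = 653837184000 · 45949729863572161/18446744073709551616 = 29339494120662818290072875/18014398509481984.
Numerically: E[X] ≈ 1.629e+09.

E[X] = 653837184000 · (11/16)^{16} = 29339494120662818290072875/18014398509481984 ≈ 1.629e+09.


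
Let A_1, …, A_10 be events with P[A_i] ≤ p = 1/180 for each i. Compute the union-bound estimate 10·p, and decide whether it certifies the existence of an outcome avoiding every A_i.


Union bound: P[∪_{i=1}^{10} A_i] ≤ Σ_i P[A_i] ≤ 10·p = 10·(1/180) = 1/18.
Numerically: 1/18 ≈ 0.05556.
Is 1/18 < 1? YES.
Since P[∪ A_i] ≤ 1/18 < 1, the complement has P[∩ A_i^c] ≥ 1 − 1/18 = 17/18 > 0, so some outcome avoids every A_i.

10·p = 1/18 ≈ 0.05556; existence CERTIFIED by the union bound.


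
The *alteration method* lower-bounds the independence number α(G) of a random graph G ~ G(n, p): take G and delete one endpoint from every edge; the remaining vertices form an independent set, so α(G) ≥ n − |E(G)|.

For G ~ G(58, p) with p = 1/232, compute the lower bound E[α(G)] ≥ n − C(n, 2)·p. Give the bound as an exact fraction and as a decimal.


E[|E(G)|] = C(58, 2)·p = 1653 · (1/232) = 57/8.
E[α(G)] ≥ n − E[|E(G)|] = 58 − 57/8 = 407/8.
Numerically: ≈ 50.875000.
(This is only a lower bound; the true E[α(G)] may be larger.)

E[α(G)] ≥ 407/8 ≈ 50.875000.


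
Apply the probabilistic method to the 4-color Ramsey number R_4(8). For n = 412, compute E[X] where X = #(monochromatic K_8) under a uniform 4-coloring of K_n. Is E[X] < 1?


E[X] = C(412, 8) · 4^{1 − 28} = 19229204065337145 · 4^{−27} = 19229204065337145/18014398509481984.
As a reduced fraction: E[X] = 19229204065337145/18014398509481984 ≈ 1.067435.
Is E[X] < 1? NO.
Since E[X] ≥ 1, the first-moment bound is inconclusive at n = 412; it does NOT by itself certify R_4(8) > 412.

E[X] = 19229204065337145/18014398509481984 ≈ 1.067435; E[X] ≥ 1; first-moment method inconclusive here.


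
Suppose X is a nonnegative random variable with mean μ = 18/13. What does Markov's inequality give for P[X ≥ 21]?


μ = E[X] = 18/13, a = 21.
Markov: P[X ≥ 21] ≤ μ/a = (18/13)/21 = 6/91.
Numerically: ≈ 0.065934.
(Since a = 21 > μ = 1.384615, the bound 6/91 is < 1 and informative.)

P[X ≥ 21] ≤ 6/91 ≈ 0.065934.


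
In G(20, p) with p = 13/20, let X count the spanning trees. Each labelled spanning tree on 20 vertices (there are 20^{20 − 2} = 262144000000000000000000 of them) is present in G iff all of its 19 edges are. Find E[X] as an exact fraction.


K_20 has 20^{20 − 2} = 262144000000000000000000 labelled spanning trees.
For each such spanning tree H, let X_H = 1 if all 19 edges of H are present in G. Then P[X_H = 1] = p^{19} = (13/20)^{19} = 1461920290375446110677/5242880000000000000000000.
Summing the indicators: E[X] = Σ_H E[X_H] = 262144000000000000000000 · p^{19} = 262144000000000000000000 · 1461920290375446110677/5242880000000000000000000 = 1461920290375446110677/20.
Numerically: E[X] ≈ 7.31e+19.

E[X] = 262144000000000000000000 · (13/20)^{19} = 1461920290375446110677/20 ≈ 7.31e+19.


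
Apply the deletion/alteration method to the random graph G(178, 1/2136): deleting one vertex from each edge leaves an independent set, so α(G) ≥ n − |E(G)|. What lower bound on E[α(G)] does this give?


E[|E(G)|] = C(178, 2)·p = 15753 · (1/2136) = 59/8.
E[α(G)] ≥ n − E[|E(G)|] = 178 − 59/8 = 1365/8.
Numerically: ≈ 170.62500.
(This is only a lower bound; the true E[α(G)] may be larger.)

E[α(G)] ≥ 1365/8 ≈ 170.62500.


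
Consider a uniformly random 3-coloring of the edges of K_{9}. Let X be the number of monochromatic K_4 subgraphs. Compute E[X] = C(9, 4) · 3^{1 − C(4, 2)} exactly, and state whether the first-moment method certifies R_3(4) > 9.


E[X] = C(9, 4) · 3^{1 − 6} = 126 · 3^{−5} = 126/243.
As a reduced fraction: E[X] = 14/27 ≈ 0.5185.
Is E[X] < 1? YES.
Since E[X] < 1, there exists a 3-coloring of K_{9} with no monochromatic K_4; hence R_3(4) > 9.

E[X] = 14/27 ≈ 0.5185; E[X] < 1, so R_3(4) > 9.


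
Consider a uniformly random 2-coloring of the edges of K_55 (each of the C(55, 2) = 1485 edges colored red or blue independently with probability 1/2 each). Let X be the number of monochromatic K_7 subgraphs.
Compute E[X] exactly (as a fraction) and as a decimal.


Let X = Σ_S X_S over the C(55, 7) = 202927725 subsets S of size 7, where X_S = 1 if the K_7 on S is monochromatic.
For a fixed S, the K_7 on S has C(7, 2) = 21 edges. P[all 21 edges red] = (1/2)^21, and likewise for blue, so P[monochromatic] = 2·(1/2)^21 = 2^{1 − 21} = 1/1048576.
By linearity: E[X] = C(55, 7) · 2^{1 − 21} = 202927725 · 1/1048576 = 202927725/1048576.
Numerically: E[X] ≈ 193.527.

E[X] = C(55,7)·2^(1−C(7,2)) = 202927725/1048576 ≈ 193.527.


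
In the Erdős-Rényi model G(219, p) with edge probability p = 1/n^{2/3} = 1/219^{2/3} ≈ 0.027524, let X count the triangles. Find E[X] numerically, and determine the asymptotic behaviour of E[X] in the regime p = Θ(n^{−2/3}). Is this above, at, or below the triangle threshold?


Number of potential triangles: C(219, 3) = 1726669.
Each occurs with probability p³ ≈ (0.027524)³ ≈ 2.0850274e-05.
By linearity: E[X] = C(219, 3)·p³ ≈ 1726669 · 2.0850274e-05 ≈ 36.00152.
Since α = 2/3 < 1, p = c/n^{2/3} ≫ 1/n is above the triangle threshold p ~ 1/n. Asymptotically E[X] ~ (c³/6)·n^{3(1−α)} = (1³/6)·n^{1} → ∞; triangles are abundant w.h.p.

E[X] ≈ 36.00152; in regime p = Θ(1/n^{2/3}) E[X] diverges (above the triangle threshold p ~ 1/n).


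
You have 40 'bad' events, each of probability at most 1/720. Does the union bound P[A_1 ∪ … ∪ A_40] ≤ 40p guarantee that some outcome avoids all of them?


Union bound: P[∪_{i=1}^{40} A_i] ≤ Σ_i P[A_i] ≤ 40·p = 40·(1/720) = 1/18.
Numerically: 1/18 ≈ 0.05556.
Is 1/18 < 1? YES.
Since P[∪ A_i] ≤ 1/18 < 1, the complement has P[∩ A_i^c] ≥ 1 − 1/18 = 17/18 > 0, so some outcome avoids every A_i.

40·p = 1/18 ≈ 0.05556; existence CERTIFIED by the union bound.


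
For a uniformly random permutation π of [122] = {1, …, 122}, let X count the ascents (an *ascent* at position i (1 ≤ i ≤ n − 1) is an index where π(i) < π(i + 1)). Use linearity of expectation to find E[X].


Write X = Σ X_I over i = 1, …, 121, with X_I the indicator of one ascent.
There are 121 indicators.
For each fixed i, the pair (π(i), π(i+1)) is a uniformly random ordered pair of distinct values from {1, …, 122}; by symmetry P[π(i) < π(i+1)] = 1/2.
By linearity: E[X] = 121 · (1/2) = (122 − 1) · (1/2) = 121/2 ≈ 60.50000.

E[X] = 121/2 = 60.50000.


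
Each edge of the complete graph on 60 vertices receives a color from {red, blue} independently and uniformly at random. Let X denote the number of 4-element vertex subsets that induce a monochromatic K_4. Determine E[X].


Let X = Σ_S X_S over the C(60, 4) = 487635 subsets S of size 4, where X_S = 1 if the K_4 on S is monochromatic.
For a fixed S, the K_4 on S has C(4, 2) = 6 edges. P[all 6 edges red] = (1/2)^6, and likewise for blue, so P[monochromatic] = 2·(1/2)^6 = 2^{1 − 6} = 1/32.
By linearity: E[X] = C(60, 4) · 2^{1 − 6} = 487635 · 1/32 = 487635/32.
Numerically: E[X] ≈ 15238.594.

E[X] = C(60,4)·2^(1−C(4,2)) = 487635/32 ≈ 15238.594.


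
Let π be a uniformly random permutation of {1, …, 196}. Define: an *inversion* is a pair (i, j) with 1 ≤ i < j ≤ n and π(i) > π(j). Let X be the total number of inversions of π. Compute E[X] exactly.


Write X = Σ X_I over the C(196, 2) = 19110 pairs i < j, with X_I the indicator of one inversion.
There are 19110 indicators.
For each fixed pair i < j, the values π(i) and π(j) are two distinct elements of {1, …, 196} in uniformly random order; by symmetry P[π(i) > π(j)] = 1/2.
By linearity: E[X] = 19110 · (1/2) = C(196, 2) · (1/2) = 19110/2 = 9555 ≈ 9555.0000.

E[X] = 9555 = 9555.0000.


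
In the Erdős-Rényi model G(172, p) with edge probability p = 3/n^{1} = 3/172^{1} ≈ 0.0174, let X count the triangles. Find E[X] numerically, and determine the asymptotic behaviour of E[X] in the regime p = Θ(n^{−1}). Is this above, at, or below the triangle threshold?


Number of potential triangles: C(172, 3) = 833340.
Each occurs with probability p³ ≈ (0.0174)³ ≈ 5.30614e-06.
By linearity: E[X] = C(172, 3)·p³ ≈ 833340 · 5.30614e-06 ≈ 4.422.
Here α = 1, so p = 3/n is exactly at the triangle threshold p ~ 1/n. Asymptotically E[X] → c³/6 = 3³/6 = 9/2 ≈ 4.500, a bounded constant. In this regime the triangle count is asymptotically Poisson(c³/6).

E[X] ≈ 4.422; in regime p = Θ(1/n^{1}) E[X] stays bounded (at the triangle threshold p ~ 1/n).


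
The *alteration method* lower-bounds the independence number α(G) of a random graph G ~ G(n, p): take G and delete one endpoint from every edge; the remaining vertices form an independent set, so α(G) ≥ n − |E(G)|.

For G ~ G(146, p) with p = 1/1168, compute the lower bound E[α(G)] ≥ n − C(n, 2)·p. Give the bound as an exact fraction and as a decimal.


E[|E(G)|] = C(146, 2)·p = 10585 · (1/1168) = 145/16.
E[α(G)] ≥ n − E[|E(G)|] = 146 − 145/16 = 2191/16.
Numerically: ≈ 136.937500.
(This is only a lower bound; the true E[α(G)] may be larger.)

E[α(G)] ≥ 2191/16 ≈ 136.937500.


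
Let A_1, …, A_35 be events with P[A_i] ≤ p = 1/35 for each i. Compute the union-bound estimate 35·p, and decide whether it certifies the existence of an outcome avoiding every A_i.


Union bound: P[∪_{i=1}^{35} A_i] ≤ Σ_i P[A_i] ≤ 35·p = 35·(1/35) = 1.
Numerically: 1 ≈ 1.0000.
Is 1 < 1? NO.
Since the bound 1 is ≥ 1, the union bound is uninformative here; it does NOT by itself certify existence.

35·p = 1 ≈ 1.0000; existence NOT certified by the union bound.


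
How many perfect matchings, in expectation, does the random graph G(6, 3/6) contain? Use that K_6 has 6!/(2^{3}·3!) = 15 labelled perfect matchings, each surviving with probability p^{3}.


K_6 has 6!/(2^{3}·3!) = 15 labelled perfect matchings.
For each such perfect matching H, let X_H = 1 if all 3 edges of H are present in G. Then P[X_H = 1] = p^{3} = (1/2)^{3} = 1/8.
By linearity: E[X] = Σ_H E[X_H] = 15 · p^{3} = 15 · 1/8 = 15/8.
Numerically: E[X] ≈ 1.875.

E[X] = 15 · (1/2)^{3} = 15/8 ≈ 1.875.


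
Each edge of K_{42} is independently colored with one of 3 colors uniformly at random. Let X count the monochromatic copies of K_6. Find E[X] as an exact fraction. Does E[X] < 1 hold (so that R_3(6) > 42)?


E[X] = C(42, 6) · 3^{1 − 15} = 5245786 · 3^{−14} = 5245786/4782969.
As a reduced fraction: E[X] = 5245786/4782969 ≈ 1.096764.
Is E[X] < 1? NO.
Since E[X] ≥ 1, the first-moment bound is inconclusive at n = 42; it does NOT by itself certify R_3(6) > 42.

E[X] = 5245786/4782969 ≈ 1.096764; E[X] ≥ 1; first-moment method inconclusive here.


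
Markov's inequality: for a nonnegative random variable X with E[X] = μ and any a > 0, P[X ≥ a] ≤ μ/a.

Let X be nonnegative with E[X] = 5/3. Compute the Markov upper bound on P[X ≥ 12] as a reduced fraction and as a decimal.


μ = E[X] = 5/3, a = 12.
Markov: P[X ≥ 12] ≤ μ/a = (5/3)/12 = 5/36.
Numerically: ≈ 0.13889.
(Since a = 12 > μ = 1.66667, the bound 5/36 is < 1 and informative.)

P[X ≥ 12] ≤ 5/36 ≈ 0.13889.


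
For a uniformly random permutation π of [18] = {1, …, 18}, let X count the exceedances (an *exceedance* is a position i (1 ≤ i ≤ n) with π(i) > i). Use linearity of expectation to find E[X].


Write X = Σ_{i=1}^{18} X_i, where X_i = 1_{π(i) > i}.
For each fixed i, π(i) is uniform over {1, …, 18} (marginal of a uniform permutation), so P[π(i) > i] = (n − i)/n. Summing: Σ_{i=1}^{18} (n − i)/n = (0 + 1 + … + 17)/18 = 18(18 − 1)/(2·18) = (18 − 1)/2.
Hence E[X] = Σ_{i=1}^{18} (18 − i)/18 = 17/2 ≈ 8.500.

E[X] = 17/2 = 8.500.


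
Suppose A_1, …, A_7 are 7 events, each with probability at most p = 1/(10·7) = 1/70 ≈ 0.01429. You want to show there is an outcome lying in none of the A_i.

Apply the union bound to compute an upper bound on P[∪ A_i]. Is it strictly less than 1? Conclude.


Union bound: P[∪_{i=1}^{7} A_i] ≤ Σ_i P[A_i] ≤ 7·p = 7·(1/70) = 1/10.
Numerically: 1/10 ≈ 0.10000.
Is 1/10 < 1? YES.
Since P[∪ A_i] ≤ 1/10 < 1, the complement has P[∩ A_i^c] ≥ 1 − 1/10 = 9/10 > 0, so some outcome avoids every A_i.

7·p = 1/10 ≈ 0.10000; existence CERTIFIED by the union bound.


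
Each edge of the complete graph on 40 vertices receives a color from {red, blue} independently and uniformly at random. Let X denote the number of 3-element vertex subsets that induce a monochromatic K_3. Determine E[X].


Let X = Σ_S X_S over the C(40, 3) = 9880 subsets S of size 3, where X_S = 1 if the K_3 on S is monochromatic.
For a fixed S, the K_3 on S has C(3, 2) = 3 edges. P[all 3 edges red] = (1/2)^3, and likewise for blue, so P[monochromatic] = 2·(1/2)^3 = 2^{1 − 3} = 1/4.
By linearity of expectation: E[X] = C(40, 3) · 2^{1 − 3} = 9880 · 1/4 = 2470.
Numerically: E[X] ≈ 2470.000000.

E[X] = C(40,3)·2^(1−C(3,2)) = 2470 ≈ 2470.000000.


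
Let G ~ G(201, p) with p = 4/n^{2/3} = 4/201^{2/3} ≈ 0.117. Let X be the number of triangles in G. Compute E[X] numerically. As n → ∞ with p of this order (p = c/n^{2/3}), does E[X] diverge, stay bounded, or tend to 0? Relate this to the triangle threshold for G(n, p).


Number of potential triangles: C(201, 3) = 1333300.
Each occurs with probability p³ ≈ (0.117)³ ≈ 1.58412e-03.
By linearity: E[X] = C(201, 3)·p³ ≈ 1333300 · 1.58412e-03 ≈ 2112.106.
Since α = 2/3 < 1, p = c/n^{2/3} ≫ 1/n is above the triangle threshold p ~ 1/n. Asymptotically E[X] ~ (c³/6)·n^{3(1−α)} = (4³/6)·n^{1} → ∞; triangles are abundant w.h.p.

E[X] ≈ 2112.106; in regime p = Θ(1/n^{2/3}) E[X] diverges (above the triangle threshold p ~ 1/n).


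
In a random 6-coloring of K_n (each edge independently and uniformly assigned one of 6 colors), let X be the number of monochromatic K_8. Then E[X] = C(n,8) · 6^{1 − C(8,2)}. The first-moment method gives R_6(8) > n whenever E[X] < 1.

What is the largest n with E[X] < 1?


We need C(n, 8) · 6^{1 − 28} < 1, i.e. C(n, 8) < 6^{28 − 1} = 1023490369077469249536.
Check values of n near the boundary:
  n = 1592: C(1592, 8) = 1005480414540892933435; 1005480414540892933435 < 1023490369077469249536? YES
  n = 1593: C(1593, 8) = 1010555394551193970323; 1010555394551193970323 < 1023490369077469249536? YES
  n = 1594: C(1594, 8) = 1015652773590544255167; 1015652773590544255167 < 1023490369077469249536? YES
  n = 1595: C(1595, 8) = 1020772636343363633895; 1020772636343363633895 < 1023490369077469249536? YES
  n = 1596: C(1596, 8) = 1025915067760710553965; 1025915067760710553965 < 1023490369077469249536? NO
The largest n with C(n, 8) < 1023490369077469249536 is n = 1595 (where E[X] = 113419181815929292655/113721152119718805504 ≈ 0.9973). Hence R_6(8) > 1595, i.e. R_6(8) ≥ 1596.

Largest n = 1595; hence R_6(8) > 1595.


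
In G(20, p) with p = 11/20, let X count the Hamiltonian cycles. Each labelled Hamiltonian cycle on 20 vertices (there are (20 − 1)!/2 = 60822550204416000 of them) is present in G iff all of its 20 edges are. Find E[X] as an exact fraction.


K_20 has (20 − 1)!/2 = 60822550204416000 labelled Hamiltonian cycles.
For each such Hamiltonian cycle H, let X_H = 1 if all 20 edges of H are present in G. Then P[X_H = 1] = p^{20} = (11/20)^{20} = 672749994932560009201/104857600000000000000000000.
Summing the indicators: E[X] = Σ_H E[X_H] = 60822550204416000 · p^{20} = 60822550204416000 · 672749994932560009201/104857600000000000000000000 = 9989836509230039246035759128621/25600000000000000000.
Numerically: E[X] ≈ 3.902e+11.

E[X] = 60822550204416000 · (11/20)^{20} = 9989836509230039246035759128621/25600000000000000000 ≈ 3.902e+11.


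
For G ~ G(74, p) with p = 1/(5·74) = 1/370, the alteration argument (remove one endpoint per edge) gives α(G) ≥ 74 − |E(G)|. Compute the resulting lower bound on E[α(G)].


E[|E(G)|] = C(74, 2)·p = 2701 · (1/370) = 73/10.
E[α(G)] ≥ n − E[|E(G)|] = 74 − 73/10 = 667/10.
Numerically: ≈ 66.7000.
(This is only a lower bound; the true E[α(G)] may be larger.)

E[α(G)] ≥ 667/10 ≈ 66.7000.


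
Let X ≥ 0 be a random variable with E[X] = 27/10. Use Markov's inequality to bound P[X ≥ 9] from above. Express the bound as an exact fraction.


μ = E[X] = 27/10, a = 9.
Markov: P[X ≥ 9] ≤ μ/a = (27/10)/9 = 3/10.
Numerically: ≈ 0.300000.
(Since a = 9 > μ = 2.700000, the bound 3/10 is < 1 and informative.)

P[X ≥ 9] ≤ 3/10 ≈ 0.300000.


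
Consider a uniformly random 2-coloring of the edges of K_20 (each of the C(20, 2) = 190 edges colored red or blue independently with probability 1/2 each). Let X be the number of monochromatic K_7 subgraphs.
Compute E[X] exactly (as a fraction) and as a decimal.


Let X = Σ_S X_S over the C(20, 7) = 77520 subsets S of size 7, where X_S = 1 if the K_7 on S is monochromatic.
For a fixed S, the K_7 on S has C(7, 2) = 21 edges. P[all 21 edges red] = (1/2)^21, and likewise for blue, so P[monochromatic] = 2·(1/2)^21 = 2^{1 − 21} = 1/1048576.
By linearity of expectation: E[X] = C(20, 7) · 2^{1 − 21} = 77520 · 1/1048576 = 4845/65536.
Numerically: E[X] ≈ 0.074.

E[X] = C(20,7)·2^(1−C(7,2)) = 4845/65536 ≈ 0.074.


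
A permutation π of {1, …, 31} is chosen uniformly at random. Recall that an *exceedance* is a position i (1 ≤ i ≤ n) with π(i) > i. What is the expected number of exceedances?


Write X = Σ_{i=1}^{31} X_i, where X_i = 1_{π(i) > i}.
For each fixed i, π(i) is uniform over {1, …, 31} (marginal of a uniform permutation), so P[π(i) > i] = (n − i)/n. Summing: Σ_{i=1}^{31} (n − i)/n = (0 + 1 + … + 30)/31 = 31(31 − 1)/(2·31) = (31 − 1)/2.
Hence E[X] = Σ_{i=1}^{31} (31 − i)/31 = 15 ≈ 15.0000.

E[X] = 15 = 15.0000.


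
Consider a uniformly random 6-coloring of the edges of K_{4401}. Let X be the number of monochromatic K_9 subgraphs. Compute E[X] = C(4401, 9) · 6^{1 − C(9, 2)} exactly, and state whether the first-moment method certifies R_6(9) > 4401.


E[X] = C(4401, 9) · 6^{1 − 36} = 1692951372410676096134752050 · 6^{−35} = 1692951372410676096134752050/1719070799748422591028658176.
As a reduced fraction: E[X] = 282158562068446016022458675/286511799958070431838109696 ≈ 0.9848061.
Is E[X] < 1? YES.
Since E[X] < 1, there exists a 6-coloring of K_{4401} with no monochromatic K_9; hence R_6(9) > 4401.

E[X] = 282158562068446016022458675/286511799958070431838109696 ≈ 0.9848061; E[X] < 1, so R_6(9) > 4401.


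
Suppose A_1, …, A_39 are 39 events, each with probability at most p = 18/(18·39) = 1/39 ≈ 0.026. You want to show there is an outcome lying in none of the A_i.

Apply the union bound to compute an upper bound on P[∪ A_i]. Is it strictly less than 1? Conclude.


Union bound: P[∪_{i=1}^{39} A_i] ≤ Σ_i P[A_i] ≤ 39·p = 39·(1/39) = 1.
Numerically: 1 ≈ 1.000.
Is 1 < 1? NO.
Since the bound 1 is ≥ 1, the union bound is uninformative here; it does NOT by itself certify existence.

39·p = 1 ≈ 1.000; existence NOT certified by the union bound.


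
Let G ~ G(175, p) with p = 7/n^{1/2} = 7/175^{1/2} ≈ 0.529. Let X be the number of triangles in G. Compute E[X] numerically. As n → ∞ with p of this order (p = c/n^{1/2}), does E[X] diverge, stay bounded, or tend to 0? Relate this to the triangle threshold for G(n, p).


Number of potential triangles: C(175, 3) = 877975.
Each occurs with probability p³ ≈ (0.529)³ ≈ 1.48162e-01.
By linearity: E[X] = C(175, 3)·p³ ≈ 877975 · 1.48162e-01 ≈ 130082.596.
Since α = 1/2 < 1, p = c/n^{1/2} ≫ 1/n is above the triangle threshold p ~ 1/n. Asymptotically E[X] ~ (c³/6)·n^{3(1−α)} = (7³/6)·n^{1.5} → ∞; triangles are abundant w.h.p.

E[X] ≈ 130082.596; in regime p = Θ(1/n^{1/2}) E[X] diverges (above the triangle threshold p ~ 1/n).


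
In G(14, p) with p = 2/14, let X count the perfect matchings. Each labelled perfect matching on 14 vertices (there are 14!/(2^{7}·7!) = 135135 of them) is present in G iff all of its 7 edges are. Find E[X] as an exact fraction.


K_14 has 14!/(2^{7}·7!) = 135135 labelled perfect matchings.
For each such perfect matching H, let X_H = 1 if all 7 edges of H are present in G. Then P[X_H = 1] = p^{7} = (1/7)^{7} = 1/823543.
By linearity: E[X] = Σ_H E[X_H] = 135135 · p^{7} = 135135 · 1/823543 = 19305/117649.
Numerically: E[X] ≈ 0.1641.

E[X] = 135135 · (1/7)^{7} = 19305/117649 ≈ 0.1641.


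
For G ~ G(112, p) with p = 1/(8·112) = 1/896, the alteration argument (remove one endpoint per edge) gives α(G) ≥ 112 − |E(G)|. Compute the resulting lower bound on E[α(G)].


E[|E(G)|] = C(112, 2)·p = 6216 · (1/896) = 111/16.
E[α(G)] ≥ n − E[|E(G)|] = 112 − 111/16 = 1681/16.
Numerically: ≈ 105.062500.
(This is only a lower bound; the true E[α(G)] may be larger.)

E[α(G)] ≥ 1681/16 ≈ 105.062500.


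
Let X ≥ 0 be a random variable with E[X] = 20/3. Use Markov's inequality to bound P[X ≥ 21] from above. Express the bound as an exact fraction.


μ = E[X] = 20/3, a = 21.
Markov: P[X ≥ 21] ≤ μ/a = (20/3)/21 = 20/63.
Numerically: ≈ 0.317460.
(Since a = 21 > μ = 6.666667, the bound 20/63 is < 1 and informative.)

P[X ≥ 21] ≤ 20/63 ≈ 0.317460.


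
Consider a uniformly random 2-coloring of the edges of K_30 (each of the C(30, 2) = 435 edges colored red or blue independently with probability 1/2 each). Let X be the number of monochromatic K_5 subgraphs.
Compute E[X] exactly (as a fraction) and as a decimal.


Let X = Σ_S X_S over the C(30, 5) = 142506 subsets S of size 5, where X_S = 1 if the K_5 on S is monochromatic.
For a fixed S, the K_5 on S has C(5, 2) = 10 edges. P[all 10 edges red] = (1/2)^10, and likewise for blue, so P[monochromatic] = 2·(1/2)^10 = 2^{1 − 10} = 1/512.
By linearity of expectation: E[X] = C(30, 5) · 2^{1 − 10} = 142506 · 1/512 = 71253/256.
Numerically: E[X] ≈ 278.3320.

E[X] = C(30,5)·2^(1−C(5,2)) = 71253/256 ≈ 278.3320.


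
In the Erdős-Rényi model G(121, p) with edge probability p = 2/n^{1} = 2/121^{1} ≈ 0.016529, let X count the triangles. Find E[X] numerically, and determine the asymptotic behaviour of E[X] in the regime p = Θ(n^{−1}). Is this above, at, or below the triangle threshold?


Number of potential triangles: C(121, 3) = 287980.
Each occurs with probability p³ ≈ (0.016529)³ ≈ 4.5157914e-06.
By linearity: E[X] = C(121, 3)·p³ ≈ 287980 · 4.5157914e-06 ≈ 1.30046.
Here α = 1, so p = 2/n is exactly at the triangle threshold p ~ 1/n. Asymptotically E[X] → c³/6 = 2³/6 = 4/3 ≈ 1.33333, a bounded constant. In this regime the triangle count is asymptotically Poisson(c³/6).

E[X] ≈ 1.30046; in regime p = Θ(1/n^{1}) E[X] stays bounded (at the triangle threshold p ~ 1/n).


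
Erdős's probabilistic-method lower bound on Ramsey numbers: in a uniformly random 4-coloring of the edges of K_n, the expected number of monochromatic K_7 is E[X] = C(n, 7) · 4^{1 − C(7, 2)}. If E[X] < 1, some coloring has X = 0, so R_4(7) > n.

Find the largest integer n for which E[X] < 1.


We need C(n, 7) · 4^{1 − 21} < 1, i.e. C(n, 7) < 4^{21 − 1} = 1099511627776.
Check values of n near the boundary:
  n = 177: C(177, 7) = 957664425960; 957664425960 < 1099511627776? YES
  n = 178: C(178, 7) = 996867063280; 996867063280 < 1099511627776? YES
  n = 179: C(179, 7) = 1037437234460; 1037437234460 < 1099511627776? YES
  n = 180: C(180, 7) = 1079414463600; 1079414463600 < 1099511627776? YES
  n = 181: C(181, 7) = 1122839183400; 1122839183400 < 1099511627776? NO
The largest n with C(n, 7) < 1099511627776 is n = 180 (where E[X] = 67463403975/68719476736 ≈ 0.98172). Hence R_4(7) > 180, i.e. R_4(7) ≥ 181.

Largest n = 180; hence R_4(7) > 180.


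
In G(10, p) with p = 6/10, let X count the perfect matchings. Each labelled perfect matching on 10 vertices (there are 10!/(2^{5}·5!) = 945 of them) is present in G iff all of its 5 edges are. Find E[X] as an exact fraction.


K_10 has 10!/(2^{5}·5!) = 945 labelled perfect matchings.
For each such perfect matching H, let X_H = 1 if all 5 edges of H are present in G. Then P[X_H = 1] = p^{5} = (3/5)^{5} = 243/3125.
Summing the indicators: E[X] = Σ_H E[X_H] = 945 · p^{5} = 945 · 243/3125 = 45927/625.
Numerically: E[X] ≈ 73.48.

E[X] = 945 · (3/5)^{5} = 45927/625 ≈ 73.48.


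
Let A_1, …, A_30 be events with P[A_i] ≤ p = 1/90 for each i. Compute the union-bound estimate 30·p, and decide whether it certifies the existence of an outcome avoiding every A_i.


Union bound: P[∪_{i=1}^{30} A_i] ≤ Σ_i P[A_i] ≤ 30·p = 30·(1/90) = 1/3.
Numerically: 1/3 ≈ 0.33333.
Is 1/3 < 1? YES.
Since P[∪ A_i] ≤ 1/3 < 1, the complement has P[∩ A_i^c] ≥ 1 − 1/3 = 2/3 > 0, so some outcome avoids every A_i.

30·p = 1/3 ≈ 0.33333; existence CERTIFIED by the union bound.


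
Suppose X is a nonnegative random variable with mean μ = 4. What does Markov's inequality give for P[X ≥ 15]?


μ = E[X] = 4, a = 15.
Markov: P[X ≥ 15] ≤ μ/a = (4)/15 = 4/15.
Numerically: ≈ 0.267.
(Since a = 15 > μ = 4.000, the bound 4/15 is < 1 and informative.)

P[X ≥ 15] ≤ 4/15 ≈ 0.267.


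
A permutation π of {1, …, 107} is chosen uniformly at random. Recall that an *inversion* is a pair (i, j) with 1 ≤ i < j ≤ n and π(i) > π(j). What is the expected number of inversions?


Write X = Σ X_I over the C(107, 2) = 5671 pairs i < j, with X_I the indicator of one inversion.
There are 5671 indicators.
For each fixed pair i < j, the values π(i) and π(j) are two distinct elements of {1, …, 107} in uniformly random order; by symmetry P[π(i) > π(j)] = 1/2.
By linearity: E[X] = 5671 · (1/2) = C(107, 2) · (1/2) = 5671/2 = 5671/2 ≈ 2835.50000.

E[X] = 5671/2 = 2835.50000.


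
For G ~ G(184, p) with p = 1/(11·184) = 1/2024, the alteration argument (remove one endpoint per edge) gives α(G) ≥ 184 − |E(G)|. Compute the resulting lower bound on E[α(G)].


E[|E(G)|] = C(184, 2)·p = 16836 · (1/2024) = 183/22.
E[α(G)] ≥ n − E[|E(G)|] = 184 − 183/22 = 3865/22.
Numerically: ≈ 175.681818.
(This is only a lower bound; the true E[α(G)] may be larger.)

E[α(G)] ≥ 3865/22 ≈ 175.681818.


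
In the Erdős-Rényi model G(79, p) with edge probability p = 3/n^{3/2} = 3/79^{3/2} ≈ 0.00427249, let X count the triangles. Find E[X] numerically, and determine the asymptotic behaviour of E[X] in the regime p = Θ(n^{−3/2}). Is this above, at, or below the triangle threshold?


Number of potential triangles: C(79, 3) = 79079.
Each occurs with probability p³ ≈ (0.00427249)³ ≈ 7.79905267e-08.
By linearity: E[X] = C(79, 3)·p³ ≈ 79079 · 7.79905267e-08 ≈ 0.006167.
Since α = 3/2 > 1, p = c/n^{3/2} = o(1/n) is below the triangle threshold p ~ 1/n. Asymptotically E[X] ~ (c³/6)·n^{3(1−α)} = (3³/6)·n^{-1.5} → 0, so by Markov's inequality G has no triangles w.h.p.

E[X] ≈ 0.006167; in regime p = Θ(1/n^{3/2}) E[X] tends to 0 (below the triangle threshold p ~ 1/n).


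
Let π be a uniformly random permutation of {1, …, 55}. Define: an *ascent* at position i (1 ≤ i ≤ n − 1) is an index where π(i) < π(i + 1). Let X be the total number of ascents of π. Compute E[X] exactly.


Write X = Σ X_I over i = 1, …, 54, with X_I the indicator of one ascent.
There are 54 indicators.
For each fixed i, the pair (π(i), π(i+1)) is a uniformly random ordered pair of distinct values from {1, …, 55}; by symmetry P[π(i) < π(i+1)] = 1/2.
By linearity: E[X] = 54 · (1/2) = (55 − 1) · (1/2) = 27 ≈ 27.000000.

E[X] = 27 = 27.000000.


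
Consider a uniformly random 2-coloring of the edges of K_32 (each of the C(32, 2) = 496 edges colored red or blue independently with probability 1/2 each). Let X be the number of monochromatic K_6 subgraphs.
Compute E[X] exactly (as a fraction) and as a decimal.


Let X = Σ_S X_S over the C(32, 6) = 906192 subsets S of size 6, where X_S = 1 if the K_6 on S is monochromatic.
For a fixed S, the K_6 on S has C(6, 2) = 15 edges. P[all 15 edges red] = (1/2)^15, and likewise for blue, so P[monochromatic] = 2·(1/2)^15 = 2^{1 − 15} = 1/16384.
Summing: E[X] = C(32, 6) · 2^{1 − 15} = 906192 · 1/16384 = 56637/1024.
Numerically: E[X] ≈ 55.30957.

E[X] = C(32,6)·2^(1−C(6,2)) = 56637/1024 ≈ 55.30957.


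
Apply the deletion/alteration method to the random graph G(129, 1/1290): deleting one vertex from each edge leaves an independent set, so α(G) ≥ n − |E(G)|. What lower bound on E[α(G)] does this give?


E[|E(G)|] = C(129, 2)·p = 8256 · (1/1290) = 32/5.
E[α(G)] ≥ n − E[|E(G)|] = 129 − 32/5 = 613/5.
Numerically: ≈ 122.600000.
(This is only a lower bound; the true E[α(G)] may be larger.)

E[α(G)] ≥ 613/5 ≈ 122.600000.


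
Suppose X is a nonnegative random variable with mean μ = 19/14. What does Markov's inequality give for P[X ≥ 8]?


μ = E[X] = 19/14, a = 8.
Markov: P[X ≥ 8] ≤ μ/a = (19/14)/8 = 19/112.
Numerically: ≈ 0.169643.
(Since a = 8 > μ = 1.357143, the bound 19/112 is < 1 and informative.)

P[X ≥ 8] ≤ 19/112 ≈ 0.169643.


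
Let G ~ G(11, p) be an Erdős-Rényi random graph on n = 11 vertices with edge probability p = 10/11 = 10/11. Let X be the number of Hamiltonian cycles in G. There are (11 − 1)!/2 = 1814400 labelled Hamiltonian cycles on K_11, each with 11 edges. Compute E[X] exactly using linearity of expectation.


K_11 has (11 − 1)!/2 = 1814400 labelled Hamiltonian cycles.
For each such Hamiltonian cycle H, let X_H = 1 if all 11 edges of H are present in G. Then P[X_H = 1] = p^{11} = (10/11)^{11} = 100000000000/285311670611.
By linearity of expectation: E[X] = Σ_H E[X_H] = 1814400 · p^{11} = 1814400 · 100000000000/285311670611 = 181440000000000000/285311670611.
Numerically: E[X] ≈ 6.3594e+05.

E[X] = 1814400 · (10/11)^{11} = 181440000000000000/285311670611 ≈ 6.3594e+05.


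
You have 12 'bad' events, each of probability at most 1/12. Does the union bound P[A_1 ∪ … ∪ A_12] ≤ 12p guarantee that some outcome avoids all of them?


Union bound: P[∪_{i=1}^{12} A_i] ≤ Σ_i P[A_i] ≤ 12·p = 12·(1/12) = 1.
Numerically: 1 ≈ 1.0000000.
Is 1 < 1? NO.
Since the bound 1 is ≥ 1, the union bound is uninformative here; it does NOT by itself certify existence.

12·p = 1 ≈ 1.0000000; existence NOT certified by the union bound.


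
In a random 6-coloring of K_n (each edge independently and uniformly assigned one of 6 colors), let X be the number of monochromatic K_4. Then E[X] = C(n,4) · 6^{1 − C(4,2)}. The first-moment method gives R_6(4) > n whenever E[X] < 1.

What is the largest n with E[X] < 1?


We need C(n, 4) · 6^{1 − 6} < 1, i.e. C(n, 4) < 6^{6 − 1} = 7776.
Check values of n near the boundary:
  n = 21: C(21, 4) = 5985; 5985 < 7776? YES
  n = 22: C(22, 4) = 7315; 7315 < 7776? YES
  n = 23: C(23, 4) = 8855; 8855 < 7776? NO
  n = 24: C(24, 4) = 10626; 10626 < 7776? NO
The largest n with C(n, 4) < 7776 is n = 22 (where E[X] = 7315/7776 ≈ 0.940715). Hence R_6(4) > 22, i.e. R_6(4) ≥ 23.

Largest n = 22; hence R_6(4) > 22.


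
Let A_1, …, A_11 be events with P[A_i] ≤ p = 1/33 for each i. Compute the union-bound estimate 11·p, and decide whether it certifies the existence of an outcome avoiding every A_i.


Union bound: P[∪_{i=1}^{11} A_i] ≤ Σ_i P[A_i] ≤ 11·p = 11·(1/33) = 1/3.
Numerically: 1/3 ≈ 0.3333333.
Is 1/3 < 1? YES.
Since P[∪ A_i] ≤ 1/3 < 1, the complement has P[∩ A_i^c] ≥ 1 − 1/3 = 2/3 > 0, so some outcome avoids every A_i.

11·p = 1/3 ≈ 0.3333333; existence CERTIFIED by the union bound.


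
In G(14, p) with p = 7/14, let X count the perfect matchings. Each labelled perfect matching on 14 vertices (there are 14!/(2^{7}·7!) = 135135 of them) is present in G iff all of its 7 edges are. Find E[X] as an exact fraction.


K_14 has 14!/(2^{7}·7!) = 135135 labelled perfect matchings.
For each such perfect matching H, let X_H = 1 if all 7 edges of H are present in G. Then P[X_H = 1] = p^{7} = (1/2)^{7} = 1/128.
By linearity of expectation: E[X] = Σ_H E[X_H] = 135135 · p^{7} = 135135 · 1/128 = 135135/128.
Numerically: E[X] ≈ 1056.

E[X] = 135135 · (1/2)^{7} = 135135/128 ≈ 1056.


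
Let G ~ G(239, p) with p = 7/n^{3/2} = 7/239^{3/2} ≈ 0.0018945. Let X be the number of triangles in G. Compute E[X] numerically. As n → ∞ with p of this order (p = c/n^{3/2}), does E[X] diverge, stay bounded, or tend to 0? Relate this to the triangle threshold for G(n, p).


Number of potential triangles: C(239, 3) = 2246839.
Each occurs with probability p³ ≈ (0.0018945)³ ≈ 6.7999163e-09.
By linearity: E[X] = C(239, 3)·p³ ≈ 2246839 · 6.7999163e-09 ≈ 0.01528.
Since α = 3/2 > 1, p = c/n^{3/2} = o(1/n) is below the triangle threshold p ~ 1/n. Asymptotically E[X] ~ (c³/6)·n^{3(1−α)} = (7³/6)·n^{-1.5} → 0, so by Markov's inequality G has no triangles w.h.p.

E[X] ≈ 0.01528; in regime p = Θ(1/n^{3/2}) E[X] tends to 0 (below the triangle threshold p ~ 1/n).


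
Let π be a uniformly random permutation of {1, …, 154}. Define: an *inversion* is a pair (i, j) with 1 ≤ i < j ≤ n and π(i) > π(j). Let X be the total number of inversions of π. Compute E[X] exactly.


Write X = Σ X_I over the C(154, 2) = 11781 pairs i < j, with X_I the indicator of one inversion.
There are 11781 indicators.
For each fixed pair i < j, the values π(i) and π(j) are two distinct elements of {1, …, 154} in uniformly random order; by symmetry P[π(i) > π(j)] = 1/2.
By linearity: E[X] = 11781 · (1/2) = C(154, 2) · (1/2) = 11781/2 = 11781/2 ≈ 5890.500000.

E[X] = 11781/2 = 5890.500000.


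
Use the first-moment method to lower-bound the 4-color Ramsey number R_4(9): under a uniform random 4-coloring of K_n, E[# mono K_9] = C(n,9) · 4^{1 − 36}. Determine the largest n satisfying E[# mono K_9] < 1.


We need C(n, 9) · 4^{1 − 36} < 1, i.e. C(n, 9) < 4^{36 − 1} = 1180591620717411303424.
Check values of n near the boundary:
  n = 913: C(913, 9) = 1167605542753639808390; 1167605542753639808390 < 1180591620717411303424? YES
  n = 914: C(914, 9) = 1179217089587653905932; 1179217089587653905932 < 1180591620717411303424? YES
  n = 915: C(915, 9) = 1190931166636537885130; 1190931166636537885130 < 1180591620717411303424? NO
The largest n with C(n, 9) < 1180591620717411303424 is n = 914 (where E[X] = 294804272396913476483/295147905179352825856 ≈ 0.998836). Hence R_4(9) > 914, i.e. R_4(9) ≥ 915.

Largest n = 914; hence R_4(9) > 914.
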